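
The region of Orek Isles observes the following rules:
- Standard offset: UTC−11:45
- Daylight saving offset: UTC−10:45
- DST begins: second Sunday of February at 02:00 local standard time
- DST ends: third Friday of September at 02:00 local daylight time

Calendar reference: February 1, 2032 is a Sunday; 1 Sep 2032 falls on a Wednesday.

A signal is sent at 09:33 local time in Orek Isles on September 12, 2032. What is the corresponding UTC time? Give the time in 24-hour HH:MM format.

20:18

1 February 2032 is a Sunday, so the first Sunday is February 1 and the second is February 8.
1 September 2032 is a Wednesday, so the first Friday is September 3 and the third is September 17.
September 12, 2032 falls between 8 February and 17 September, so daylight saving is in effect and Orek Isles is at UTC−10:45.
09:33 local + 10h45m = 20:18 UTC.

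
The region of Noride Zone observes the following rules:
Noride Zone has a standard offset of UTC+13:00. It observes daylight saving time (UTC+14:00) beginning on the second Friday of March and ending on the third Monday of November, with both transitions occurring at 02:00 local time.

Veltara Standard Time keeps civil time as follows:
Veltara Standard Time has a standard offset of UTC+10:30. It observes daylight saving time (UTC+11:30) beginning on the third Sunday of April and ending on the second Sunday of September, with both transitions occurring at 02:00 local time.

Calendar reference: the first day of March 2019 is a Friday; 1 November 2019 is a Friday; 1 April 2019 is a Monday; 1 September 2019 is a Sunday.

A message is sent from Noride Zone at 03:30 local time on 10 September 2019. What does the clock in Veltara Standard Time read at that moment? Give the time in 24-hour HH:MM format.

1 March 2019 is a Friday, so the first Friday is March 1 and the second is March 8.
1 November 2019 is a Friday, so the first Monday is November 4 and the third is November 18.
10 September 2019 falls between 8 March and 18 November, so daylight saving is in effect and Noride Zone is at UTC+14:00.
03:30 Noride Zone − 14h = 13:30 UTC (rolling into the previous day, 9 September 2019).
1 April 2019 is a Monday, so the first Sunday is April 7 and the third is April 21.
1 September 2019 is a Sunday, so the first Sunday is September 1 and the second is September 8.
At the standard offset (UTC+10:30), 13:30 UTC + 10h30m = 00:00 Veltara Standard Time standard time (rolling into the next day, 10 September 2019).
Daylight saving runs 21 April – 8 September; the standard-time date in Veltara Standard Time, 10 September 2019, is outside that window, so Veltara Standard Time is on standard time at UTC+10:30.
13:30 UTC + 10h30m = 00:00 Veltara Standard Time (rolling into the next day, 10 September 2019).

00:00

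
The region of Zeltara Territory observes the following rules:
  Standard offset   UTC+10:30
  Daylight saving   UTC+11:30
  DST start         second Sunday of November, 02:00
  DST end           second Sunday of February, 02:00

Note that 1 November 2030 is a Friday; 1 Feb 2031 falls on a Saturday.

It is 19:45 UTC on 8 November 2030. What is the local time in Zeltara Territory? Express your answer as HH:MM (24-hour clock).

06:15

1 November 2030 is a Friday, so the first Sunday is November 3 and the second is November 10.
1 February 2031 is a Saturday, so the first Sunday is February 2 and the second is February 9.
At the standard offset (UTC+10:30), 19:45 UTC + 10h30m = 06:15 Zeltara Territory standard time (rolling into the next day, 9 November 2030).
Daylight saving runs 10 November 2030 – 9 February 2031; the standard-time date in Zeltara Territory, 9 November 2030, is outside that window, so Zeltara Territory is on standard time at UTC+10:30.
19:45 UTC + 10h30m = 06:15 local (rolling into the next day, 9 November 2030).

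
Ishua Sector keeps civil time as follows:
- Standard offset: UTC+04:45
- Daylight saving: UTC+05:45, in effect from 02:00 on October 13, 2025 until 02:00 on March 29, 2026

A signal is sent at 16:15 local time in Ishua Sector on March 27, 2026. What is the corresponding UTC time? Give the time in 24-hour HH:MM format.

10:30

March 27, 2026 falls between 13 October 2025 and 29 March 2026, so daylight saving is in effect and Ishua Sector is at UTC+05:45.
16:15 local − 5h45m = 10:30 UTC.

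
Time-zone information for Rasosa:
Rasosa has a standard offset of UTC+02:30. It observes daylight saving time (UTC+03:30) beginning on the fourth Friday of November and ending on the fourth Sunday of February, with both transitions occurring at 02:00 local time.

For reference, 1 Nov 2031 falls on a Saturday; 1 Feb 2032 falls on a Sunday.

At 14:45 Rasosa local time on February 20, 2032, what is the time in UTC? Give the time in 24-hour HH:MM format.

11:15

1 November 2031 is a Saturday, so the first Friday is November 7 and the fourth is November 28.
1 February 2032 is a Sunday, so the first Sunday is February 1 and the fourth is February 22.
Daylight saving runs 28 November 2031 – 22 February 2032; February 20, 2032 is inside that window, so Rasosa is at UTC+03:30.
14:45 local − 3h30m = 11:15 UTC.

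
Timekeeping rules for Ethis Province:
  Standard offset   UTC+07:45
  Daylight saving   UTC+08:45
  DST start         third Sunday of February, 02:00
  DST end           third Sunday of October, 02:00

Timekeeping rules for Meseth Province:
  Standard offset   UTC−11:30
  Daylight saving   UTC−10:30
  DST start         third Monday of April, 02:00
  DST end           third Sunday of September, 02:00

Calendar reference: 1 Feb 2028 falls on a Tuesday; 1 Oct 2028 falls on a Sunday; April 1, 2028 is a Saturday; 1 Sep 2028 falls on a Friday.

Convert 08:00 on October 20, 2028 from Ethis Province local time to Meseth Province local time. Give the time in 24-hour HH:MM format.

1 February 2028 is a Tuesday, so the first Sunday is February 6 and the third is February 20.
1 October 2028 is a Sunday, so the first Sunday is October 1 and the third is October 15.
October 20, 2028 is outside the daylight-saving period (20 February – 15 October), so Ethis Province is on standard time, UTC+07:45.
08:00 Ethis Province − 7h45m = 00:15 UTC.
1 April 2028 is a Saturday, so the first Monday is April 3 and the third is April 17.
1 September 2028 is a Friday, so the first Sunday is September 3 and the third is September 17.
At the standard offset (UTC−11:30), 00:15 UTC − 11h30m = 12:45 Meseth Province standard time (rolling into the previous day, 19 October 2028).
Daylight saving runs 17 April – 17 September; the standard-time date in Meseth Province, October 19, 2028, is outside that window, so Meseth Province is on standard time at UTC−11:30.
00:15 UTC − 11h30m = 12:45 Meseth Province (rolling into the previous day, 19 October 2028).

12:45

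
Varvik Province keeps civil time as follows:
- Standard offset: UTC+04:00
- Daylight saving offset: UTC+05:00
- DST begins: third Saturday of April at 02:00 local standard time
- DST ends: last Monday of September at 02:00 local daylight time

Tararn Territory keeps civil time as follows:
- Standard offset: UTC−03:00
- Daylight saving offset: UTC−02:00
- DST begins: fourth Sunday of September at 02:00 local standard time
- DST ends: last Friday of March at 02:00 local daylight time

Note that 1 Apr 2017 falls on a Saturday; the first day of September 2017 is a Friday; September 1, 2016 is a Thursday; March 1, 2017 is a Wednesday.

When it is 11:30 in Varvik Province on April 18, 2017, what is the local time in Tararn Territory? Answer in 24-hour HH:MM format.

1 April 2017 is a Saturday, so the first Saturday is April 1 and the third is April 15.
1 September 2017 is a Friday, so Mondays fall on 4, 11, 18, 25; the last is September 25.
April 18, 2017 lies within the daylight-saving period (15 April – 25 September), so Varvik Province is on daylight time, UTC+05:00.
11:30 Varvik Province − 5h = 06:30 UTC.
1 September 2016 is a Thursday, so the first Sunday is September 4 and the fourth is September 25.
1 March 2017 is a Wednesday, so Fridays fall on 3, 10, 17, 24, 31; the last is March 31.
At the standard offset (UTC−03:00), 06:30 UTC − 3h = 03:30 Tararn Territory standard time.
The standard-time date in Tararn Territory, April 18, 2017, is outside the daylight-saving period (25 September 2016 – 31 March 2017), so Tararn Territory is on standard time, UTC−03:00.
06:30 UTC − 3h = 03:30 Tararn Territory.

03:30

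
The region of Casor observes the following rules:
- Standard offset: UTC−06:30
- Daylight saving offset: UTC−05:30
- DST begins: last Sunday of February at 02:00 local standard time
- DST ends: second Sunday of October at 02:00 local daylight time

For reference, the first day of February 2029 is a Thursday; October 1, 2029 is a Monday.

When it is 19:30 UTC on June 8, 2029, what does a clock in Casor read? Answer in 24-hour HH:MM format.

1 February 2029 is a Thursday, so Sundays fall on 4, 11, 18, 25; the last is February 25.
1 October 2029 is a Monday, so the first Sunday is October 7 and the second is October 14.
At the standard offset (UTC−06:30), 19:30 UTC − 6h30m = 13:00 Casor standard time.
The standard-time date in Casor, June 8, 2029, lies within the daylight-saving period (25 February – 14 October), so Casor is on daylight time, UTC−05:30.
19:30 UTC − 5h30m = 14:00 local.

14:00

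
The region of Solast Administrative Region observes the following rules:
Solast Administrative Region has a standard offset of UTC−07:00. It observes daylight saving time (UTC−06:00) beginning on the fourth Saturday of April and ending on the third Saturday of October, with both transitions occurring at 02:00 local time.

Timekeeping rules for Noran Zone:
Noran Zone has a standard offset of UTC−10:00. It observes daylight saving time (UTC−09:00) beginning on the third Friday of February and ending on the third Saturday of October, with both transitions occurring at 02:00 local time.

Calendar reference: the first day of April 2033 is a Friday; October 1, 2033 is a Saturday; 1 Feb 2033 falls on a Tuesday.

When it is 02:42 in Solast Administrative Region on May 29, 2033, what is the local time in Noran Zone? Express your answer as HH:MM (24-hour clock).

23:42

1 April 2033 is a Friday, so the first Saturday is April 2 and the fourth is April 23.
1 October 2033 is a Saturday, so the first Saturday is October 1 and the third is October 15.
May 29, 2033 lies within the daylight-saving period (23 April – 15 October), so Solast Administrative Region is on daylight time, UTC−06:00.
02:42 Solast Administrative Region + 6h = 08:42 UTC.
1 February 2033 is a Tuesday, so the first Friday is February 4 and the third is February 18.
1 October 2033 is a Saturday, so the first Saturday is October 1 and the third is October 15.
At the standard offset (UTC−10:00), 08:42 UTC − 10h = 22:42 Noran Zone standard time (rolling into the previous day, 28 May 2033).
The standard-time date in Noran Zone, May 28, 2033, falls between 18 February and 15 October, so daylight saving is in effect and Noran Zone is at UTC−09:00.
08:42 UTC − 9h = 23:42 Noran Zone (rolling into the previous day, 28 May 2033).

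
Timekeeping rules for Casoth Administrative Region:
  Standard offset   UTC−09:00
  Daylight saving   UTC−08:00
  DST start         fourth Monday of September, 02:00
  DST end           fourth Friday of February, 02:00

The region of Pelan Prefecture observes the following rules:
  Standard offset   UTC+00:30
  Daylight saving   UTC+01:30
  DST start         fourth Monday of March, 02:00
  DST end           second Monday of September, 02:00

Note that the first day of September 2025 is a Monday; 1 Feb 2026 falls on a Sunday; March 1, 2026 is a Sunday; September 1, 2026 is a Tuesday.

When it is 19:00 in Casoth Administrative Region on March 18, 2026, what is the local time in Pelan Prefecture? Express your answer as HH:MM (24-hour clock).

1 September 2025 is a Monday, so the first Monday is September 1 and the fourth is September 22.
1 February 2026 is a Sunday, so the first Friday is February 6 and the fourth is February 27.
Daylight saving runs 22 September 2025 – 27 February 2026; March 18, 2026 is outside that window, so Casoth Administrative Region is on standard time at UTC−09:00.
19:00 Casoth Administrative Region + 9h = 04:00 UTC (rolling into the next day, 19 March 2026).
1 March 2026 is a Sunday, so the first Monday is March 2 and the fourth is March 23.
1 September 2026 is a Tuesday, so the first Monday is September 7 and the second is September 14.
At the standard offset (UTC+00:30), 04:00 UTC + 0h30m = 04:30 Pelan Prefecture standard time.
The standard-time date in Pelan Prefecture, March 19, 2026, does not fall between 23 March and 14 September, so daylight saving is not in effect and Pelan Prefecture is at UTC+00:30.
04:00 UTC + 0h30m = 04:30 Pelan Prefecture.

04:30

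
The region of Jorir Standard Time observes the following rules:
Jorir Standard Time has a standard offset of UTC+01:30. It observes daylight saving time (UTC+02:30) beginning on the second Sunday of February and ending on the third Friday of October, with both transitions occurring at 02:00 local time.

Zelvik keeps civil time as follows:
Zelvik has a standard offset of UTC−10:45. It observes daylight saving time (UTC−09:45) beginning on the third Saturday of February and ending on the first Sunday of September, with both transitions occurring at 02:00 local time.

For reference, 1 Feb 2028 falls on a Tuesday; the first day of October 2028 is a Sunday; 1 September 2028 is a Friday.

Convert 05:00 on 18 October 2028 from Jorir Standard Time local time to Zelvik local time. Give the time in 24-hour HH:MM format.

15:45

1 February 2028 is a Tuesday, so the first Sunday is February 6 and the second is February 13.
1 October 2028 is a Sunday, so the first Friday is October 6 and the third is October 20.
18 October 2028 falls between 13 February and 20 October, so daylight saving is in effect and Jorir Standard Time is at UTC+02:30.
05:00 Jorir Standard Time − 2h30m = 02:30 UTC.
1 February 2028 is a Tuesday, so the first Saturday is February 5 and the third is February 19.
1 September 2028 is a Friday, so the first Sunday is September 3.
At the standard offset (UTC−10:45), 02:30 UTC − 10h45m = 15:45 Zelvik standard time (rolling into the previous day, 17 October 2028).
Daylight saving runs 19 February – 3 September; the standard-time date in Zelvik, 17 October 2028, is outside that window, so Zelvik is on standard time at UTC−10:45.
02:30 UTC − 10h45m = 15:45 Zelvik (rolling into the previous day, 17 October 2028).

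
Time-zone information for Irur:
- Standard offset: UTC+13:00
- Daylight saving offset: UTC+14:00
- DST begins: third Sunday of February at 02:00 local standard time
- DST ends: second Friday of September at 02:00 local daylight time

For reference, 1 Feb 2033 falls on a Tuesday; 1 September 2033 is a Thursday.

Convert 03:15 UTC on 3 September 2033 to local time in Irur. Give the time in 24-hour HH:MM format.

17:15

1 February 2033 is a Tuesday, so the first Sunday is February 6 and the third is February 20.
1 September 2033 is a Thursday, so the first Friday is September 2 and the second is September 9.
At the standard offset (UTC+13:00), 03:15 UTC + 13h = 16:15 Irur standard time.
Daylight saving runs 20 February – 9 September; the standard-time date in Irur, 3 September 2033, is inside that window, so Irur is at UTC+14:00.
03:15 UTC + 14h = 17:15 local.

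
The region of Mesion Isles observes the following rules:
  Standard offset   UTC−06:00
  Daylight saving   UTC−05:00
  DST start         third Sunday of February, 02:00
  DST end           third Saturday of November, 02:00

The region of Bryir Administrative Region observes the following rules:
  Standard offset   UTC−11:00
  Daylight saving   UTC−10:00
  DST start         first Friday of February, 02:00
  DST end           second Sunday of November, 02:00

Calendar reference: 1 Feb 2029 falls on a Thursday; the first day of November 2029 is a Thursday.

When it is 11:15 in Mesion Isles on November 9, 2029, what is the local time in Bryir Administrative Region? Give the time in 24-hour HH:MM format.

1 February 2029 is a Thursday, so the first Sunday is February 4 and the third is February 18.
1 November 2029 is a Thursday, so the first Saturday is November 3 and the third is November 17.
November 9, 2029 falls between 18 February and 17 November, so daylight saving is in effect and Mesion Isles is at UTC−05:00.
11:15 Mesion Isles + 5h = 16:15 UTC.
1 February 2029 is a Thursday, so the first Friday is February 2.
1 November 2029 is a Thursday, so the first Sunday is November 4 and the second is November 11.
At the standard offset (UTC−11:00), 16:15 UTC − 11h = 05:15 Bryir Administrative Region standard time.
The standard-time date in Bryir Administrative Region, November 9, 2029, lies within the daylight-saving period (2 February – 11 November), so Bryir Administrative Region is on daylight time, UTC−10:00.
16:15 UTC − 10h = 06:15 Bryir Administrative Region.

06:15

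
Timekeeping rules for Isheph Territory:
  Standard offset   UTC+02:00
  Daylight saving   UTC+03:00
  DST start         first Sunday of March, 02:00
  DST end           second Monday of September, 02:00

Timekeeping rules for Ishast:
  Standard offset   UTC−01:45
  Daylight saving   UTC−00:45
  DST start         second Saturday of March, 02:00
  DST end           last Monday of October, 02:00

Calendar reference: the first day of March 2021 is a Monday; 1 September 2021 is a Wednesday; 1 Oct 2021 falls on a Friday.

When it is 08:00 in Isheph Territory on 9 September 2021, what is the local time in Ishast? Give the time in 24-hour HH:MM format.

04:15

1 March 2021 is a Monday, so the first Sunday is March 7.
1 September 2021 is a Wednesday, so the first Monday is September 6 and the second is September 13.
Daylight saving runs 7 March – 13 September; 9 September 2021 is inside that window, so Isheph Territory is at UTC+03:00.
08:00 Isheph Territory − 3h = 05:00 UTC.
1 March 2021 is a Monday, so the first Saturday is March 6 and the second is March 13.
1 October 2021 is a Friday, so Mondays fall on 4, 11, 18, 25; the last is October 25.
At the standard offset (UTC−01:45), 05:00 UTC − 1h45m = 03:15 Ishast standard time.
Daylight saving runs 13 March – 25 October; the standard-time date in Ishast, 9 September 2021, is inside that window, so Ishast is at UTC−00:45.
05:00 UTC − 0h45m = 04:15 Ishast.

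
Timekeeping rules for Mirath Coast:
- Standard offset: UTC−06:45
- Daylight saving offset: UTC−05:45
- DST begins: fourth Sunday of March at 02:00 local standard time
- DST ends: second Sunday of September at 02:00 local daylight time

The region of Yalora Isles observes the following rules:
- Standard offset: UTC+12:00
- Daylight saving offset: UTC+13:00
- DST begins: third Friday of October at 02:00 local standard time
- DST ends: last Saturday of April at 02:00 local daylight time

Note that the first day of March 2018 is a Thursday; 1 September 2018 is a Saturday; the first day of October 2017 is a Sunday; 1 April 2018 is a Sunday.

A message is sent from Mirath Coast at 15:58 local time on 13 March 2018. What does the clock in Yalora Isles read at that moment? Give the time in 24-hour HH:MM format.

11:43

1 March 2018 is a Thursday, so the first Sunday is March 4 and the fourth is March 25.
1 September 2018 is a Saturday, so the first Sunday is September 2 and the second is September 9.
Daylight saving runs 25 March – 9 September; 13 March 2018 is outside that window, so Mirath Coast is on standard time at UTC−06:45.
15:58 Mirath Coast + 6h45m = 22:43 UTC.
1 October 2017 is a Sunday, so the first Friday is October 6 and the third is October 20.
1 April 2018 is a Sunday, so Saturdays fall on 7, 14, 21, 28; the last is April 28.
At the standard offset (UTC+12:00), 22:43 UTC + 12h = 10:43 Yalora Isles standard time (rolling into the next day, 14 March 2018).
The standard-time date in Yalora Isles, 14 March 2018, falls between 20 October 2017 and 28 April 2018, so daylight saving is in effect and Yalora Isles is at UTC+13:00.
22:43 UTC + 13h = 11:43 Yalora Isles (rolling into the next day, 14 March 2018).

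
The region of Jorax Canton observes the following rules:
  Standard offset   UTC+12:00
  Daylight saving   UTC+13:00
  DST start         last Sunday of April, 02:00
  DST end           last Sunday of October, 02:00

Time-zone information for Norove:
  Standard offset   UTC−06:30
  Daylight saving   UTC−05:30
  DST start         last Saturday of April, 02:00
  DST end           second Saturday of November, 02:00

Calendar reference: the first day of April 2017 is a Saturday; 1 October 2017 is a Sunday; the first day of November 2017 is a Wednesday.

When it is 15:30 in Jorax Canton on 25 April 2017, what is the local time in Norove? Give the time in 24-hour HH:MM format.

21:00

1 April 2017 is a Saturday, so Sundays fall on 2, 9, 16, 23, 30; the last is April 30.
1 October 2017 is a Sunday, so Sundays fall on 1, 8, 15, 22, 29; the last is October 29.
25 April 2017 does not fall between 30 April and 29 October, so daylight saving is not in effect and Jorax Canton is at UTC+12:00.
15:30 Jorax Canton − 12h = 03:30 UTC.
1 April 2017 is a Saturday, so Saturdays fall on 1, 8, 15, 22, 29; the last is April 29.
1 November 2017 is a Wednesday, so the first Saturday is November 4 and the second is November 11.
At the standard offset (UTC−06:30), 03:30 UTC − 6h30m = 21:00 Norove standard time (rolling into the previous day, 24 April 2017).
The standard-time date in Norove, 24 April 2017, does not fall between 29 April and 11 November, so daylight saving is not in effect and Norove is at UTC−06:30.
03:30 UTC − 6h30m = 21:00 Norove (rolling into the previous day, 24 April 2017).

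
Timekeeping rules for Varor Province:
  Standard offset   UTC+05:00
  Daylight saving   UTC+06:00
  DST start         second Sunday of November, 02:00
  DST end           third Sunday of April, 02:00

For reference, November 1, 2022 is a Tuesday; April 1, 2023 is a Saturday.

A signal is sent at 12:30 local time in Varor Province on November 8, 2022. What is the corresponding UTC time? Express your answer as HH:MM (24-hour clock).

07:30

1 November 2022 is a Tuesday, so the first Sunday is November 6 and the second is November 13.
1 April 2023 is a Saturday, so the first Sunday is April 2 and the third is April 16.
Daylight saving runs 13 November 2022 – 16 April 2023; November 8, 2022 is outside that window, so Varor Province is on standard time at UTC+05:00.
12:30 local − 5h = 07:30 UTC.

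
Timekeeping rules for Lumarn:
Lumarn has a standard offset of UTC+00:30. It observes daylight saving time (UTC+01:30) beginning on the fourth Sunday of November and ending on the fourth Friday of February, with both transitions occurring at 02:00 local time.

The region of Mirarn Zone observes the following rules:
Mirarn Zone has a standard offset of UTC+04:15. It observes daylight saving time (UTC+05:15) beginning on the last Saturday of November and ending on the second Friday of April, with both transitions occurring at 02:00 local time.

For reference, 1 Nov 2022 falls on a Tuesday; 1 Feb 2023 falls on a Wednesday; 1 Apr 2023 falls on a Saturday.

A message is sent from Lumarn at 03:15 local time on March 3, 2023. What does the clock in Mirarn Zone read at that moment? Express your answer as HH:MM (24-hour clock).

08:00

1 November 2022 is a Tuesday, so the first Sunday is November 6 and the fourth is November 27.
1 February 2023 is a Wednesday, so the first Friday is February 3 and the fourth is February 24.
Daylight saving runs 27 November 2022 – 24 February 2023; March 3, 2023 is outside that window, so Lumarn is on standard time at UTC+00:30.
03:15 Lumarn − 0h30m = 02:45 UTC.
1 November 2022 is a Tuesday, so Saturdays fall on 5, 12, 19, 26; the last is November 26.
1 April 2023 is a Saturday, so the first Friday is April 7 and the second is April 14.
At the standard offset (UTC+04:15), 02:45 UTC + 4h15m = 07:00 Mirarn Zone standard time.
The standard-time date in Mirarn Zone, March 3, 2023, falls between 26 November 2022 and 14 April 2023, so daylight saving is in effect and Mirarn Zone is at UTC+05:15.
02:45 UTC + 5h15m = 08:00 Mirarn Zone.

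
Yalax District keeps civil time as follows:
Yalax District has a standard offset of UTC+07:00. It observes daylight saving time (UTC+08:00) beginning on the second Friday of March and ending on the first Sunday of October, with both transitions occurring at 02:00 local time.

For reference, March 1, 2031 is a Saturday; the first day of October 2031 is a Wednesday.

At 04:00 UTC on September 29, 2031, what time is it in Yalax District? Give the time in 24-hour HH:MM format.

12:00

1 March 2031 is a Saturday, so the first Friday is March 7 and the second is March 14.
1 October 2031 is a Wednesday, so the first Sunday is October 5.
At the standard offset (UTC+07:00), 04:00 UTC + 7h = 11:00 Yalax District standard time.
The standard-time date in Yalax District, September 29, 2031, falls between 14 March and 5 October, so daylight saving is in effect and Yalax District is at UTC+08:00.
04:00 UTC + 8h = 12:00 local.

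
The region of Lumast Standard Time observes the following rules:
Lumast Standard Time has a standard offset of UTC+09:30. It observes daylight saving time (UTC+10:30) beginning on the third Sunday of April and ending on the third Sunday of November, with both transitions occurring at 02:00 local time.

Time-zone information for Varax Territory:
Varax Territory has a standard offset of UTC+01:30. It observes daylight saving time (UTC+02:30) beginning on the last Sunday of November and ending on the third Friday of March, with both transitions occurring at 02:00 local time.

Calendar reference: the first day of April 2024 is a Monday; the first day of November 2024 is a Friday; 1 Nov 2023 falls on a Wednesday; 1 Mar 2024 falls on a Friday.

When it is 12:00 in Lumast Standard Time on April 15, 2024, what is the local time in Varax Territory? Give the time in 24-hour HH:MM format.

1 April 2024 is a Monday, so the first Sunday is April 7 and the third is April 21.
1 November 2024 is a Friday, so the first Sunday is November 3 and the third is November 17.
Daylight saving runs 21 April – 17 November; April 15, 2024 is outside that window, so Lumast Standard Time is on standard time at UTC+09:30.
12:00 Lumast Standard Time − 9h30m = 02:30 UTC.
1 November 2023 is a Wednesday, so Sundays fall on 5, 12, 19, 26; the last is November 26.
1 March 2024 is a Friday, so the first Friday is March 1 and the third is March 15.
At the standard offset (UTC+01:30), 02:30 UTC + 1h30m = 04:00 Varax Territory standard time.
The standard-time date in Varax Territory, April 15, 2024, does not fall between 26 November 2023 and 15 March 2024, so daylight saving is not in effect and Varax Territory is at UTC+01:30.
02:30 UTC + 1h30m = 04:00 Varax Territory.

04:00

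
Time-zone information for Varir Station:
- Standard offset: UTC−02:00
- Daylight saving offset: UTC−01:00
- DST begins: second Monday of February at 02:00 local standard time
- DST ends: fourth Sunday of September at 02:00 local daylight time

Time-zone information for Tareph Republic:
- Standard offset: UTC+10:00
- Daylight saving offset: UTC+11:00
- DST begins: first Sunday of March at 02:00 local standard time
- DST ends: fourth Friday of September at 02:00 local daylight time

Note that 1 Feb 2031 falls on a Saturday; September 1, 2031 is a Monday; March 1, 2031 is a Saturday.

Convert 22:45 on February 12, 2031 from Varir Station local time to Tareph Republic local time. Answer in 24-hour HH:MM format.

09:45

1 February 2031 is a Saturday, so the first Monday is February 3 and the second is February 10.
1 September 2031 is a Monday, so the first Sunday is September 7 and the fourth is September 28.
Daylight saving runs 10 February – 28 September; February 12, 2031 is inside that window, so Varir Station is at UTC−01:00.
22:45 Varir Station + 1h = 23:45 UTC.
1 March 2031 is a Saturday, so the first Sunday is March 2.
1 September 2031 is a Monday, so the first Friday is September 5 and the fourth is September 26.
At the standard offset (UTC+10:00), 23:45 UTC + 10h = 09:45 Tareph Republic standard time (rolling into the next day, 13 February 2031).
The standard-time date in Tareph Republic, February 13, 2031, does not fall between 2 March and 26 September, so daylight saving is not in effect and Tareph Republic is at UTC+10:00.
23:45 UTC + 10h = 09:45 Tareph Republic (rolling into the next day, 13 February 2031).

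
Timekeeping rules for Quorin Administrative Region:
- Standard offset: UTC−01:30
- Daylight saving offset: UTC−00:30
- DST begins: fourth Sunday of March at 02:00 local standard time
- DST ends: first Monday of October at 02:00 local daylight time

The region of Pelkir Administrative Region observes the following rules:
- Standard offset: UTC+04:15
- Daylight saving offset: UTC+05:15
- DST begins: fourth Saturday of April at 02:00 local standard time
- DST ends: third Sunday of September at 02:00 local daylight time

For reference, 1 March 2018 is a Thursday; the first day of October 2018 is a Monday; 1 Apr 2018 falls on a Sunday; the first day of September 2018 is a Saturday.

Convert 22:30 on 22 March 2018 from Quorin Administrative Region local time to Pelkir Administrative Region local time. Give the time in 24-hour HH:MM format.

04:15

1 March 2018 is a Thursday, so the first Sunday is March 4 and the fourth is March 25.
1 October 2018 is a Monday, so the first Monday is October 1.
22 March 2018 is outside the daylight-saving period (25 March – 1 October), so Quorin Administrative Region is on standard time, UTC−01:30.
22:30 Quorin Administrative Region + 1h30m = 00:00 UTC (rolling into the next day, 23 March 2018).
1 April 2018 is a Sunday, so the first Saturday is April 7 and the fourth is April 28.
1 September 2018 is a Saturday, so the first Sunday is September 2 and the third is September 16.
At the standard offset (UTC+04:15), 00:00 UTC + 4h15m = 04:15 Pelkir Administrative Region standard time.
The standard-time date in Pelkir Administrative Region, 23 March 2018, is outside the daylight-saving period (28 April – 16 September), so Pelkir Administrative Region is on standard time, UTC+04:15.
00:00 UTC + 4h15m = 04:15 Pelkir Administrative Region.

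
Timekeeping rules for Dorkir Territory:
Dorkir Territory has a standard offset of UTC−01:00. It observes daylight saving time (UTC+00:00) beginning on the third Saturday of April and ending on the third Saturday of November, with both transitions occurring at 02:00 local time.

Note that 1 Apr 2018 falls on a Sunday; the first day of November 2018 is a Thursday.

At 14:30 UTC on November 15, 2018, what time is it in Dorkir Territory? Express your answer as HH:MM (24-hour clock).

1 April 2018 is a Sunday, so the first Saturday is April 7 and the third is April 21.
1 November 2018 is a Thursday, so the first Saturday is November 3 and the third is November 17.
At the standard offset (UTC−01:00), 14:30 UTC − 1h = 13:30 Dorkir Territory standard time.
Daylight saving runs 21 April – 17 November; the standard-time date in Dorkir Territory, November 15, 2018, is inside that window, so Dorkir Territory is at UTC+00:00.
14:30 UTC + 0h = 14:30 local.

14:30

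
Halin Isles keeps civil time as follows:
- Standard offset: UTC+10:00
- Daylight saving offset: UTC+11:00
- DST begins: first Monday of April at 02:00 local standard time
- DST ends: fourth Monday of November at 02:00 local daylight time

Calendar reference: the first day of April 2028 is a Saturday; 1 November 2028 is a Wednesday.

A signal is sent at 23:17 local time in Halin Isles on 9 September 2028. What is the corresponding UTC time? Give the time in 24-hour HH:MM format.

1 April 2028 is a Saturday, so the first Monday is April 3.
1 November 2028 is a Wednesday, so the first Monday is November 6 and the fourth is November 27.
Daylight saving runs 3 April – 27 November; 9 September 2028 is inside that window, so Halin Isles is at UTC+11:00.
23:17 local − 11h = 12:17 UTC.

12:17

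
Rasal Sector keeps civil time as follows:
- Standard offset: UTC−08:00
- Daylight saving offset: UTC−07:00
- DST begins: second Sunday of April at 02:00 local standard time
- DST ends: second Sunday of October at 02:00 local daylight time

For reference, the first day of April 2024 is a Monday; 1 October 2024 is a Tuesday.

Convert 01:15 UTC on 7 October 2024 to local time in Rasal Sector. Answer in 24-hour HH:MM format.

1 April 2024 is a Monday, so the first Sunday is April 7 and the second is April 14.
1 October 2024 is a Tuesday, so the first Sunday is October 6 and the second is October 13.
At the standard offset (UTC−08:00), 01:15 UTC − 8h = 17:15 Rasal Sector standard time (rolling into the previous day, 6 October 2024).
The standard-time date in Rasal Sector, 6 October 2024, falls between 14 April and 13 October, so daylight saving is in effect and Rasal Sector is at UTC−07:00.
01:15 UTC − 7h = 18:15 local (rolling into the previous day, 6 October 2024).

18:15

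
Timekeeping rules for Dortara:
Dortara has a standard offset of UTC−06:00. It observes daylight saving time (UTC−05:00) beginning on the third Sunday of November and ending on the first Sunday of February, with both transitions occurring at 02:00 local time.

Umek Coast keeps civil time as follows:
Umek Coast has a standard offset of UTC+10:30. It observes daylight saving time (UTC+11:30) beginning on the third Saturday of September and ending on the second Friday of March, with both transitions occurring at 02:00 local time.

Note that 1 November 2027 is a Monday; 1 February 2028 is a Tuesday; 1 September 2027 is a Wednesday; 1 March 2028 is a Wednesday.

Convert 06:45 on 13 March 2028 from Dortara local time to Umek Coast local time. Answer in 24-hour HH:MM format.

23:15

1 November 2027 is a Monday, so the first Sunday is November 7 and the third is November 21.
1 February 2028 is a Tuesday, so the first Sunday is February 6.
13 March 2028 does not fall between 21 November 2027 and 6 February 2028, so daylight saving is not in effect and Dortara is at UTC−06:00.
06:45 Dortara + 6h = 12:45 UTC.
1 September 2027 is a Wednesday, so the first Saturday is September 4 and the third is September 18.
1 March 2028 is a Wednesday, so the first Friday is March 3 and the second is March 10.
At the standard offset (UTC+10:30), 12:45 UTC + 10h30m = 23:15 Umek Coast standard time.
The standard-time date in Umek Coast, 13 March 2028, does not fall between 18 September 2027 and 10 March 2028, so daylight saving is not in effect and Umek Coast is at UTC+10:30.
12:45 UTC + 10h30m = 23:15 Umek Coast.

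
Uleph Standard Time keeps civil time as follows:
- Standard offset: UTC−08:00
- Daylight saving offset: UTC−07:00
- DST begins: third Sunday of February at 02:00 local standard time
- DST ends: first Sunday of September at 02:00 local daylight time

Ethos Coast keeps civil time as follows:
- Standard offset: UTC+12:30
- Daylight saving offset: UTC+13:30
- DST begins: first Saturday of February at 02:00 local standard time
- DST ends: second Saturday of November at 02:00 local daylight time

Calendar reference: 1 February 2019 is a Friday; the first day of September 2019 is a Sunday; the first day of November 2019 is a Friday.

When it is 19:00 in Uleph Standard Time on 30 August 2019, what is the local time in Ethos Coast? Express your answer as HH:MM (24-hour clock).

1 February 2019 is a Friday, so the first Sunday is February 3 and the third is February 17.
1 September 2019 is a Sunday, so the first Sunday is September 1.
30 August 2019 falls between 17 February and 1 September, so daylight saving is in effect and Uleph Standard Time is at UTC−07:00.
19:00 Uleph Standard Time + 7h = 02:00 UTC (rolling into the next day, 31 August 2019).
1 February 2019 is a Friday, so the first Saturday is February 2.
1 November 2019 is a Friday, so the first Saturday is November 2 and the second is November 9.
At the standard offset (UTC+12:30), 02:00 UTC + 12h30m = 14:30 Ethos Coast standard time.
The standard-time date in Ethos Coast, 31 August 2019, lies within the daylight-saving period (2 February – 9 November), so Ethos Coast is on daylight time, UTC+13:30.
02:00 UTC + 13h30m = 15:30 Ethos Coast.

15:30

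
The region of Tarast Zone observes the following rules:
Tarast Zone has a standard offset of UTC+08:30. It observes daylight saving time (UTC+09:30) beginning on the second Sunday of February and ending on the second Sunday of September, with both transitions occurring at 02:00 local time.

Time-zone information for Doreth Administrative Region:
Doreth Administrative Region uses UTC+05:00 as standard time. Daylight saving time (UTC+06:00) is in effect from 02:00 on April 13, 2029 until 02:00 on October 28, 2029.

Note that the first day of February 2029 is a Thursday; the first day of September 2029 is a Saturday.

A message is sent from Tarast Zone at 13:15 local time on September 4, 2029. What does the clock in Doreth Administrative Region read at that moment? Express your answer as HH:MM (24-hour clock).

09:45

1 February 2029 is a Thursday, so the first Sunday is February 4 and the second is February 11.
1 September 2029 is a Saturday, so the first Sunday is September 2 and the second is September 9.
September 4, 2029 lies within the daylight-saving period (11 February – 9 September), so Tarast Zone is on daylight time, UTC+09:30.
13:15 Tarast Zone − 9h30m = 03:45 UTC.
At the standard offset (UTC+05:00), 03:45 UTC + 5h = 08:45 Doreth Administrative Region standard time.
The standard-time date in Doreth Administrative Region, September 4, 2029, falls between 13 April and 28 October, so daylight saving is in effect and Doreth Administrative Region is at UTC+06:00.
03:45 UTC + 6h = 09:45 Doreth Administrative Region.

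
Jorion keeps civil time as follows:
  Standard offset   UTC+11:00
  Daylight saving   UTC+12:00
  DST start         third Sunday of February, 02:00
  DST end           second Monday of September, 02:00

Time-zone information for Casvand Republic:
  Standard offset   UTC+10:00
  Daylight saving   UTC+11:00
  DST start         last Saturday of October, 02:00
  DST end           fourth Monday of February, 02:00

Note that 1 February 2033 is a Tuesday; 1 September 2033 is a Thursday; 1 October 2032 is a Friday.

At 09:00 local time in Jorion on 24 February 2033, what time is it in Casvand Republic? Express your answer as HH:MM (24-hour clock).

1 February 2033 is a Tuesday, so the first Sunday is February 6 and the third is February 20.
1 September 2033 is a Thursday, so the first Monday is September 5 and the second is September 12.
24 February 2033 lies within the daylight-saving period (20 February – 12 September), so Jorion is on daylight time, UTC+12:00.
09:00 Jorion − 12h = 21:00 UTC (rolling into the previous day, 23 February 2033).
1 October 2032 is a Friday, so Saturdays fall on 2, 9, 16, 23, 30; the last is October 30.
1 February 2033 is a Tuesday, so the first Monday is February 7 and the fourth is February 28.
At the standard offset (UTC+10:00), 21:00 UTC + 10h = 07:00 Casvand Republic standard time (rolling into the next day, 24 February 2033).
Daylight saving runs 30 October 2032 – 28 February 2033; the standard-time date in Casvand Republic, 24 February 2033, is inside that window, so Casvand Republic is at UTC+11:00.
21:00 UTC + 11h = 08:00 Casvand Republic (rolling into the next day, 24 February 2033).

08:00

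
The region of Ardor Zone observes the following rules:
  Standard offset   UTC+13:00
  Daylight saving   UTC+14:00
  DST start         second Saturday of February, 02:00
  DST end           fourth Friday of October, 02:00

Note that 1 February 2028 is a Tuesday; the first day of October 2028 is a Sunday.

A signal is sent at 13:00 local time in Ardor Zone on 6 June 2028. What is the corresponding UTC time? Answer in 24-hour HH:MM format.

23:00

1 February 2028 is a Tuesday, so the first Saturday is February 5 and the second is February 12.
1 October 2028 is a Sunday, so the first Friday is October 6 and the fourth is October 27.
6 June 2028 falls between 12 February and 27 October, so daylight saving is in effect and Ardor Zone is at UTC+14:00.
13:00 local − 14h = 23:00 UTC (rolling into the previous day, 5 June 2028).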